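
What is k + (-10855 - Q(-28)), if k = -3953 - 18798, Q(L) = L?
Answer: -33578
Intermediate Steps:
k = -22751
k + (-10855 - Q(-28)) = -22751 + (-10855 - 1*(-28)) = -22751 + (-10855 + 28) = -22751 - 10827 = -33578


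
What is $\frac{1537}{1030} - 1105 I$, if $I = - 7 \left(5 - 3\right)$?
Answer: $\frac{15935637}{1030} \approx 15472.0$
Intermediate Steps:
$I = -14$ ($I = \left(-7\right) 2 = -14$)
$\frac{1537}{1030} - 1105 I = \frac{1537}{1030} - -15470 = 1537 \cdot \frac{1}{1030} + 15470 = \frac{1537}{1030} + 15470 = \frac{15935637}{1030}$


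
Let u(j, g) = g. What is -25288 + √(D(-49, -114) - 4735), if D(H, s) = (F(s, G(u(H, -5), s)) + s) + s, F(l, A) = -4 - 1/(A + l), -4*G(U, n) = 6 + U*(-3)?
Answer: -25288 + I*√125570515/159 ≈ -25288.0 + 70.477*I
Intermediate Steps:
G(U, n) = -3/2 + 3*U/4 (G(U, n) = -(6 + U*(-3))/4 = -(6 - 3*U)/4 = -3/2 + 3*U/4)
D(H, s) = 2*s + (20 - 4*s)/(-21/4 + s) (D(H, s) = ((-1 - 4*(-3/2 + (¾)*(-5)) - 4*s)/((-3/2 + (¾)*(-5)) + s) + s) + s = ((-1 - 4*(-3/2 - 15/4) - 4*s)/((-3/2 - 15/4) + s) + s) + s = ((-1 - 4*(-21/4) - 4*s)/(-21/4 + s) + s) + s = ((-1 + 21 - 4*s)/(-21/4 + s) + s) + s = ((20 - 4*s)/(-21/4 + s) + s) + s = (s + (20 - 4*s)/(-21/4 + s)) + s = 2*s + (20 - 4*s)/(-21/4 + s))
-25288 + √(D(-49, -114) - 4735) = -25288 + √(2*(40 - 29*(-114) + 4*(-114)²)/(-21 + 4*(-114)) - 4735) = -25288 + √(2*(40 + 3306 + 4*12996)/(-21 - 456) - 4735) = -25288 + √(2*(40 + 3306 + 51984)/(-477) - 4735) = -25288 + √(2*(-1/477)*55330 - 4735) = -25288 + √(-110660/477 - 4735) = -25288 + √(-2369255/477) = -25288 + I*√125570515/159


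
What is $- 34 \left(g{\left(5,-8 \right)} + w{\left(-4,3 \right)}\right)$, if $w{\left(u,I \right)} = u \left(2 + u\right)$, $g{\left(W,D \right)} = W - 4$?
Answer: $-306$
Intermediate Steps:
$g{\left(W,D \right)} = -4 + W$ ($g{\left(W,D \right)} = W - 4 = -4 + W$)
$- 34 \left(g{\left(5,-8 \right)} + w{\left(-4,3 \right)}\right) = - 34 \left(\left(-4 + 5\right) - 4 \left(2 - 4\right)\right) = - 34 \left(1 - -8\right) = - 34 \left(1 + 8\right) = \left(-34\right) 9 = -306$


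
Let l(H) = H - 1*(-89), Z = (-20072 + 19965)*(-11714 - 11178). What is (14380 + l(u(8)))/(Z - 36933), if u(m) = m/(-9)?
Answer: 130213/21712599 ≈ 0.0059971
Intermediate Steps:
Z = 2449444 (Z = -107*(-22892) = 2449444)
u(m) = -m/9 (u(m) = m*(-1/9) = -m/9)
l(H) = 89 + H (l(H) = H + 89 = 89 + H)
(14380 + l(u(8)))/(Z - 36933) = (14380 + (89 - 1/9*8))/(2449444 - 36933) = (14380 + (89 - 8/9))/2412511 = (14380 + 793/9)*(1/2412511) = (130213/9)*(1/2412511) = 130213/21712599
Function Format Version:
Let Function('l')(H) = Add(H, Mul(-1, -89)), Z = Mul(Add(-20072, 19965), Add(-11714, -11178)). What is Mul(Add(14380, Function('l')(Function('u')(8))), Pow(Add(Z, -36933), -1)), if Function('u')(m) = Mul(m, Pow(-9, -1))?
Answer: Rational(130213, 21712599) ≈ 0.0059971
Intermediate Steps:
Z = 2449444 (Z = Mul(-107, -22892) = 2449444)
Function('u')(m) = Mul(Rational(-1, 9), m) (Function('u')(m) = Mul(m, Rational(-1, 9)) = Mul(Rational(-1, 9), m))
Function('l')(H) = Add(89, H) (Function('l')(H) = Add(H, 89) = Add(89, H))
Mul(Add(14380, Function('l')(Function('u')(8))), Pow(Add(Z, -36933), -1)) = Mul(Add(14380, Add(89, Mul(Rational(-1, 9), 8))), Pow(Add(2449444, -36933), -1)) = Mul(Add(14380, Add(89, Rational(-8, 9))), Pow(2412511, -1)) = Mul(Add(14380, Rational(793, 9)), Rational(1, 2412511)) = Mul(Rational(130213, 9), Rational(1, 2412511)) = Rational(130213, 21712599)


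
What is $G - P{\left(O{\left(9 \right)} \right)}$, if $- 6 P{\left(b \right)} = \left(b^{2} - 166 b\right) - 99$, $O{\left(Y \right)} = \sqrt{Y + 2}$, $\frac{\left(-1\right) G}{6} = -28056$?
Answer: $\frac{504964}{3} - \frac{83 \sqrt{11}}{3} \approx 1.6823 \cdot 10^{5}$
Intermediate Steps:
$G = 168336$ ($G = \left(-6\right) \left(-28056\right) = 168336$)
$O{\left(Y \right)} = \sqrt{2 + Y}$
$P{\left(b \right)} = \frac{33}{2} - \frac{b^{2}}{6} + \frac{83 b}{3}$ ($P{\left(b \right)} = - \frac{\left(b^{2} - 166 b\right) - 99}{6} = - \frac{-99 + b^{2} - 166 b}{6} = \frac{33}{2} - \frac{b^{2}}{6} + \frac{83 b}{3}$)
$G - P{\left(O{\left(9 \right)} \right)} = 168336 - \left(\frac{33}{2} - \frac{\left(\sqrt{2 + 9}\right)^{2}}{6} + \frac{83 \sqrt{2 + 9}}{3}\right) = 168336 - \left(\frac{33}{2} - \frac{\left(\sqrt{11}\right)^{2}}{6} + \frac{83 \sqrt{11}}{3}\right) = 168336 - \left(\frac{33}{2} - \frac{11}{6} + \frac{83 \sqrt{11}}{3}\right) = 168336 - \left(\frac{44}{3} + \frac{83 \sqrt{11}}{3}\right) = \frac{504964}{3} - \frac{83 \sqrt{11}}{3}$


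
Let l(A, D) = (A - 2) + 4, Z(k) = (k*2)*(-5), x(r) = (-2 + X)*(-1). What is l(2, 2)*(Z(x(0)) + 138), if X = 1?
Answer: 512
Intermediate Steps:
x(r) = 1 (x(r) = (-2 + 1)*(-1) = -1*(-1) = 1)
Z(k) = -10*k (Z(k) = (2*k)*(-5) = -10*k)
l(A, D) = 2 + A (l(A, D) = (-2 + A) + 4 = 2 + A)
l(2, 2)*(Z(x(0)) + 138) = (2 + 2)*(-10*1 + 138) = 4*(-10 + 138) = 4*128 = 512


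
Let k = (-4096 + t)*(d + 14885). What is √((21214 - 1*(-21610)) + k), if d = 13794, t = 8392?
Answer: 8*√1925747 ≈ 11102.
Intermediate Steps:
k = 123204984 (k = (-4096 + 8392)*(13794 + 14885) = 4296*28679 = 123204984)
√((21214 - 1*(-21610)) + k) = √((21214 - 1*(-21610)) + 123204984) = √((21214 + 21610) + 123204984) = √(42824 + 123204984) = √123247808 = 8*√1925747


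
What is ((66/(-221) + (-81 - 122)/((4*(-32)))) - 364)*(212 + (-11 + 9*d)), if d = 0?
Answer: -2062343817/28288 ≈ -72905.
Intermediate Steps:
((66/(-221) + (-81 - 122)/((4*(-32)))) - 364)*(212 + (-11 + 9*d)) = ((66/(-221) + (-81 - 122)/((4*(-32)))) - 364)*(212 + (-11 + 9*0)) = ((66*(-1/221) - 203/(-128)) - 364)*(212 + (-11 + 0)) = ((-66/221 - 203*(-1/128)) - 364)*(212 - 11) = ((-66/221 + 203/128) - 364)*201 = (36415/28288 - 364)*201 = -10260417/28288*201 = -2062343817/28288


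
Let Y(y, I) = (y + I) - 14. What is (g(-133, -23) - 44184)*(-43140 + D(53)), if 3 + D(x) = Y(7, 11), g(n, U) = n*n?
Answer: 1142967805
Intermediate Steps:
g(n, U) = n²
Y(y, I) = -14 + I + y (Y(y, I) = (I + y) - 14 = -14 + I + y)
D(x) = 1 (D(x) = -3 + (-14 + 11 + 7) = -3 + 4 = 1)
(g(-133, -23) - 44184)*(-43140 + D(53)) = ((-133)² - 44184)*(-43140 + 1) = (17689 - 44184)*(-43139) = -26495*(-43139) = 1142967805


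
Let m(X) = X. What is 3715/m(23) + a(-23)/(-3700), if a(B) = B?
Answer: 13746029/85100 ≈ 161.53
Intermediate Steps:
3715/m(23) + a(-23)/(-3700) = 3715/23 - 23/(-3700) = 3715*(1/23) - 23*(-1/3700) = 3715/23 + 23/3700 = 13746029/85100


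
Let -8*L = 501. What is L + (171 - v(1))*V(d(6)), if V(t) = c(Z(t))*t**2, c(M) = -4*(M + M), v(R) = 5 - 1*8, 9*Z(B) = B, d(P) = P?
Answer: -267765/8 ≈ -33471.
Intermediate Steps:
L = -501/8 (L = -1/8*501 = -501/8 ≈ -62.625)
Z(B) = B/9
v(R) = -3 (v(R) = 5 - 8 = -3)
c(M) = -8*M
V(t) = -8*t**3/9 (V(t) = (-8*t/9)*t**2 = -8*t**3/9)
L + (171 - v(1))*V(d(6)) = -501/8 + (171 - 1*(-3))*(-8/9*6**3) = -501/8 + (171 + 3)*(-8/9*216) = -501/8 + 174*(-192) = -501/8 - 33408 = -267765/8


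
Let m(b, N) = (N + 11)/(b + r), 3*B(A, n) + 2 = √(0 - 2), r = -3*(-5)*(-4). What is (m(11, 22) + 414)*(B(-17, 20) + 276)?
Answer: 796618/7 + 6751*I*√2/49 ≈ 1.138e+5 + 194.84*I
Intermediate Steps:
r = -60 (r = 15*(-4) = -60)
B(A, n) = -⅔ + I*√2/3 (B(A, n) = -⅔ + √(0 - 2)/3 = -⅔ + √(-2)/3 = -⅔ + (I*√2)/3 = -⅔ + I*√2/3)
m(b, N) = (11 + N)/(-60 + b) (m(b, N) = (N + 11)/(b - 60) = (11 + N)/(-60 + b))
(m(11, 22) + 414)*(B(-17, 20) + 276) = ((11 + 22)/(-60 + 11) + 414)*((-⅔ + I*√2/3) + 276) = (33/(-49) + 414)*(826/3 + I*√2/3) = (-1/49*33 + 414)*(826/3 + I*√2/3) = (-33/49 + 414)*(826/3 + I*√2/3) = 20253*(826/3 + I*√2/3)/49 = 796618/7 + 6751*I*√2/49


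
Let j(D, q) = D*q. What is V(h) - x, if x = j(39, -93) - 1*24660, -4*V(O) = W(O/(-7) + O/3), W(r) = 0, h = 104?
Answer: 28287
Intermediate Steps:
V(O) = 0 (V(O) = -¼*0 = 0)
x = -28287 (x = 39*(-93) - 1*24660 = -3627 - 24660 = -28287)
V(h) - x = 0 - 1*(-28287) = 0 + 28287 = 28287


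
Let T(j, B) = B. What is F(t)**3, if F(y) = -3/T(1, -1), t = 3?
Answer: 27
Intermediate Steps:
F(y) = 3 (F(y) = -3/(-1) = -3*(-1) = 3)
F(t)**3 = 3**3 = 27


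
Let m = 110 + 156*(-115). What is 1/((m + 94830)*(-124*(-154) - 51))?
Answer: 1/1466465000 ≈ 6.8191e-10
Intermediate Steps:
m = -17830 (m = 110 - 17940 = -17830)
1/((m + 94830)*(-124*(-154) - 51)) = 1/((-17830 + 94830)*(-124*(-154) - 51)) = 1/(77000*(19096 - 51)) = (1/77000)/19045 = (1/77000)*(1/19045) = 1/1466465000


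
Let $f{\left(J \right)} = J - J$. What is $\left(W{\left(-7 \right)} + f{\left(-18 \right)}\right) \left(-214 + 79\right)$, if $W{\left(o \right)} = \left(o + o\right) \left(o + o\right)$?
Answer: $-26460$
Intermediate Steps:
$f{\left(J \right)} = 0$
$W{\left(o \right)} = 4 o^{2}$ ($W{\left(o \right)} = 2 o 2 o = 4 o^{2}$)
$\left(W{\left(-7 \right)} + f{\left(-18 \right)}\right) \left(-214 + 79\right) = \left(4 \left(-7\right)^{2} + 0\right) \left(-214 + 79\right) = \left(4 \cdot 49 + 0\right) \left(-135\right) = \left(196 + 0\right) \left(-135\right) = 196 \left(-135\right) = -26460$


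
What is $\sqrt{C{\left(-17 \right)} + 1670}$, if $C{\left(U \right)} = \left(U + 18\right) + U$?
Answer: $\sqrt{1654} \approx 40.669$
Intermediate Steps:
$C{\left(U \right)} = 18 + 2 U$ ($C{\left(U \right)} = \left(18 + U\right) + U = 18 + 2 U$)
$\sqrt{C{\left(-17 \right)} + 1670} = \sqrt{\left(18 + 2 \left(-17\right)\right) + 1670} = \sqrt{\left(18 - 34\right) + 1670} = \sqrt{-16 + 1670} = \sqrt{1654}$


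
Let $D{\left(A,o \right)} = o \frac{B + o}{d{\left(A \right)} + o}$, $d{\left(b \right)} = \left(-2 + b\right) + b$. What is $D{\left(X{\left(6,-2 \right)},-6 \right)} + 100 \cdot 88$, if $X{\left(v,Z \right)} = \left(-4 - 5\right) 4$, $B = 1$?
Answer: $\frac{70397}{8} \approx 8799.6$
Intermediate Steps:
$d{\left(b \right)} = -2 + 2 b$
$X{\left(v,Z \right)} = -36$ ($X{\left(v,Z \right)} = \left(-9\right) 4 = -36$)
$D{\left(A,o \right)} = \frac{o \left(1 + o\right)}{-2 + o + 2 A}$ ($D{\left(A,o \right)} = o \frac{1 + o}{\left(-2 + 2 A\right) + o} = o \frac{1 + o}{-2 + o + 2 A} = \frac{o \left(1 + o\right)}{-2 + o + 2 A}$)
$D{\left(X{\left(6,-2 \right)},-6 \right)} + 100 \cdot 88 = - \frac{6 \left(1 - 6\right)}{-2 - 6 + 2 \left(-36\right)} + 100 \cdot 88 = \left(-6\right) \frac{1}{-2 - 6 - 72} \left(-5\right) + 8800 = \left(-6\right) \frac{1}{-80} \left(-5\right) + 8800 = \left(-6\right) \left(- \frac{1}{80}\right) \left(-5\right) + 8800 = - \frac{3}{8} + 8800 = \frac{70397}{8}$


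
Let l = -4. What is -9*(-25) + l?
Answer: 221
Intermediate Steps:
-9*(-25) + l = -9*(-25) - 4 = 225 - 4 = 221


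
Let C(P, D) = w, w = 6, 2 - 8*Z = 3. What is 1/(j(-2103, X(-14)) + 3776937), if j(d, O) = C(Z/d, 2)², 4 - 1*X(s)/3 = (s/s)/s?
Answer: 1/3776973 ≈ 2.6476e-7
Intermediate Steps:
Z = -⅛ (Z = ¼ - ⅛*3 = ¼ - 3/8 = -⅛ ≈ -0.12500)
C(P, D) = 6
X(s) = 12 - 3/s (X(s) = 12 - 3*s/s/s = 12 - 3/s)
j(d, O) = 36 (j(d, O) = 6² = 36)
1/(j(-2103, X(-14)) + 3776937) = 1/(36 + 3776937) = 1/3776973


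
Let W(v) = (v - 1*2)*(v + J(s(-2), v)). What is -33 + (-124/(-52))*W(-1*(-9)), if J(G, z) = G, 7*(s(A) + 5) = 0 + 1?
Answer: 470/13 ≈ 36.154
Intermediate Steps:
s(A) = -34/7 (s(A) = -5 + (0 + 1)/7 = -5 + (1/7)*1 = -5 + 1/7 = -34/7)
W(v) = (-2 + v)*(-34/7 + v) (W(v) = (v - 1*2)*(v - 34/7) = (v - 2)*(-34/7 + v) = (-2 + v)*(-34/7 + v))
-33 + (-124/(-52))*W(-1*(-9)) = -33 + (-124/(-52))*(68/7 + (-1*(-9))**2 - (-48)*(-9)/7) = -33 + (-124*(-1/52))*(68/7 + 9**2 - 48/7*9) = -33 + 31*(68/7 + 81 - 432/7)/13 = -33 + (31/13)*29 = -33 + 899/13 = 470/13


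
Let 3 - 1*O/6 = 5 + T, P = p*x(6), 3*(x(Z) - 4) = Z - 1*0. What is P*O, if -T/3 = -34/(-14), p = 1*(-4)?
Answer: -5328/7 ≈ -761.14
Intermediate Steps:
p = -4
T = -51/7 (T = -(-102)/(-14) = -(-102)*(-1)/14 = -3*17/7 = -51/7 ≈ -7.2857)
x(Z) = 4 + Z/3 (x(Z) = 4 + (Z - 1*0)/3 = 4 + (Z + 0)/3 = 4 + Z/3)
P = -24 (P = -4*(4 + (⅓)*6) = -4*(4 + 2) = -4*6 = -24)
O = 222/7 (O = 18 - 6*(5 - 51/7) = 18 - 6*(-16/7) = 18 + 96/7 = 222/7 ≈ 31.714)
P*O = -24*222/7 = -5328/7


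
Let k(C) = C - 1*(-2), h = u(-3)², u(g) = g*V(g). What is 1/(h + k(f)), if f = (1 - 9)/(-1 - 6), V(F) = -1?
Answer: 7/85 ≈ 0.082353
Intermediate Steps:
u(g) = -g (u(g) = g*(-1) = -g)
h = 9 (h = (-1*(-3))² = 3² = 9)
f = 8/7 (f = -8/(-7) = -8*(-⅐) = 8/7 ≈ 1.1429)
k(C) = 2 + C (k(C) = C + 2 = 2 + C)
1/(h + k(f)) = 1/(9 + (2 + 8/7)) = 1/(9 + 22/7) = 1/(85/7) = 7/85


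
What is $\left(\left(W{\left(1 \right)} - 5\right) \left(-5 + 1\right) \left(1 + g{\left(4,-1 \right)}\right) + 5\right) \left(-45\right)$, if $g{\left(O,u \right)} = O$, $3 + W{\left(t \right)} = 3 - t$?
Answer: $-5625$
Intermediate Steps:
$W{\left(t \right)} = - t$ ($W{\left(t \right)} = -3 - \left(-3 + t\right) = - t$)
$\left(\left(W{\left(1 \right)} - 5\right) \left(-5 + 1\right) \left(1 + g{\left(4,-1 \right)}\right) + 5\right) \left(-45\right) = \left(\left(\left(-1\right) 1 - 5\right) \left(-5 + 1\right) \left(1 + 4\right) + 5\right) \left(-45\right) = \left(\left(-1 - 5\right) \left(-4\right) 5 + 5\right) \left(-45\right) = \left(\left(-6\right) \left(-4\right) 5 + 5\right) \left(-45\right) = \left(24 \cdot 5 + 5\right) \left(-45\right) = \left(120 + 5\right) \left(-45\right) = 125 \left(-45\right) = -5625$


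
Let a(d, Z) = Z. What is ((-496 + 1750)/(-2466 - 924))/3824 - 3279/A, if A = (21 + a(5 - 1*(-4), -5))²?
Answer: -442783109/34568960 ≈ -12.809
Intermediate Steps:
A = 256 (A = (21 - 5)² = 16² = 256)
((-496 + 1750)/(-2466 - 924))/3824 - 3279/A = ((-496 + 1750)/(-2466 - 924))/3824 - 3279/256 = (1254/(-3390))*(1/3824) - 3279*1/256 = (1254*(-1/3390))*(1/3824) - 3279/256 = -209/565*1/3824 - 3279/256 = -209/2160560 - 3279/256 = -442783109/34568960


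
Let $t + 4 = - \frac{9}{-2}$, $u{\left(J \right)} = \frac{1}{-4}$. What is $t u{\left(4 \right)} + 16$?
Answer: $\frac{127}{8} \approx 15.875$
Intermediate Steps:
$u{\left(J \right)} = - \frac{1}{4}$
$t = \frac{1}{2}$ ($t = -4 - \frac{9}{-2} = -4 - - \frac{9}{2} = -4 + \frac{9}{2} = \frac{1}{2} \approx 0.5$)
$t u{\left(4 \right)} + 16 = \frac{1}{2} \left(- \frac{1}{4}\right) + 16 = - \frac{1}{8} + 16 = \frac{127}{8}$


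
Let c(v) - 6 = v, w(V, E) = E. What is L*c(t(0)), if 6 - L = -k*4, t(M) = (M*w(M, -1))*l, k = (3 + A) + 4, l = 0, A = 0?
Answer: 204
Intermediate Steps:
k = 7 (k = (3 + 0) + 4 = 3 + 4 = 7)
t(M) = 0 (t(M) = (M*(-1))*0 = -M*0 = 0)
c(v) = 6 + v
L = 34 (L = 6 - (-1*7)*4 = 6 - (-7)*4 = 6 - 1*(-28) = 6 + 28 = 34)
L*c(t(0)) = 34*(6 + 0) = 34*6 = 204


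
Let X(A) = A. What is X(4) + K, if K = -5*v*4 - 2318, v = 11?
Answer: -2534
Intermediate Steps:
K = -2538 (K = -5*11*4 - 2318 = -55*4 - 2318 = -220 - 2318 = -2538)
X(4) + K = 4 - 2538 = -2534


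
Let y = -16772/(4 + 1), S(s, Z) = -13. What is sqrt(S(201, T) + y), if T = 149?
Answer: I*sqrt(84185)/5 ≈ 58.029*I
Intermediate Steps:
y = -16772/5 ≈ -3354.4
sqrt(S(201, T) + y) = sqrt(-13 - 16772/5) = sqrt(-16837/5) = I*sqrt(84185)/5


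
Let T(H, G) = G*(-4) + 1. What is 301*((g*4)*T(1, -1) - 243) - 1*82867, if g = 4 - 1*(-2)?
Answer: -119890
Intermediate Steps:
g = 6 (g = 4 + 2 = 6)
T(H, G) = 1 - 4*G (T(H, G) = -4*G + 1 = 1 - 4*G)
301*((g*4)*T(1, -1) - 243) - 1*82867 = 301*((6*4)*(1 - 4*(-1)) - 243) - 1*82867 = 301*(24*(1 + 4) - 243) - 82867 = 301*(24*5 - 243) - 82867 = 301*(120 - 243) - 82867 = 301*(-123) - 82867 = -37023 - 82867 = -119890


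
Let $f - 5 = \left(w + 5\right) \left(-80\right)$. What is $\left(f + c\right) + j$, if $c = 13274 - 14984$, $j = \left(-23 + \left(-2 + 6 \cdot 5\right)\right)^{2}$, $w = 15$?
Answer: $-3280$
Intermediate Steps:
$j = 25$ ($j = \left(-23 + \left(-2 + 30\right)\right)^{2} = \left(-23 + 28\right)^{2} = 5^{2} = 25$)
$c = -1710$ ($c = 13274 - 14984 = -1710$)
$f = -1595$ ($f = 5 + \left(15 + 5\right) \left(-80\right) = 5 + 20 \left(-80\right) = 5 - 1600 = -1595$)
$\left(f + c\right) + j = \left(-1595 - 1710\right) + 25 = -3305 + 25 = -3280$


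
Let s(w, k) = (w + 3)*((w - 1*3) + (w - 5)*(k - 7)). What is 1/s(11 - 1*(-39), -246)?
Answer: -1/600914 ≈ -1.6641e-6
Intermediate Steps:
s(w, k) = (3 + w)*(-3 + w + (-7 + k)*(-5 + w)) (s(w, k) = (3 + w)*((w - 3) + (-5 + w)*(-7 + k)) = (3 + w)*((-3 + w) + (-7 + k)*(-5 + w)) = (3 + w)*(-3 + w + (-7 + k)*(-5 + w)))
1/s(11 - 1*(-39), -246) = 1/(96 - 15*(-246) - 6*(11 - 1*(-39))² + 14*(11 - 1*(-39)) - 246*(11 - 1*(-39))² - 2*(-246)*(11 - 1*(-39))) = 1/(96 + 3690 - 6*(11 + 39)² + 14*(11 + 39) - 246*(11 + 39)² - 2*(-246)*(11 + 39)) = 1/(96 + 3690 - 6*50² + 14*50 - 246*50² - 2*(-246)*50) = 1/(96 + 3690 - 6*2500 + 700 - 246*2500 + 24600) = 1/(96 + 3690 - 15000 + 700 - 615000 + 24600) = 1/(-600914) = -1/600914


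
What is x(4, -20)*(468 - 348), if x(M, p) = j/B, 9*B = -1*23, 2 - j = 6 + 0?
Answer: 4320/23 ≈ 187.83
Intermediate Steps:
j = -4 (j = 2 - (6 + 0) = 2 - 1*6 = 2 - 6 = -4)
B = -23/9 (B = (-1*23)/9 = (⅑)*(-23) = -23/9 ≈ -2.5556)
x(M, p) = 36/23 (x(M, p) = -4/(-23/9) = -4*(-9/23) = 36/23)
x(4, -20)*(468 - 348) = 36*(468 - 348)/23 = (36/23)*120 = 4320/23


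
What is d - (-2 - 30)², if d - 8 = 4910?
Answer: 3894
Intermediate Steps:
d = 4918 (d = 8 + 4910 = 4918)
d - (-2 - 30)² = 4918 - (-2 - 30)² = 4918 - 1*(-32)² = 4918 - 1*1024 = 4918 - 1024 = 3894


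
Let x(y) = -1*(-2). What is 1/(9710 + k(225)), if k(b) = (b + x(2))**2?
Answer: 1/61239 ≈ 1.6329e-5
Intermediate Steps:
x(y) = 2
k(b) = (2 + b)**2 (k(b) = (b + 2)**2 = (2 + b)**2)
1/(9710 + k(225)) = 1/(9710 + (2 + 225)**2) = 1/(9710 + 227**2) = 1/(9710 + 51529) = 1/61239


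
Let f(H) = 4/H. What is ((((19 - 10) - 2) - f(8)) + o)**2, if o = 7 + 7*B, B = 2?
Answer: 3025/4 ≈ 756.25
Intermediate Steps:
o = 21 (o = 7 + 7*2 = 7 + 14 = 21)
((((19 - 10) - 2) - f(8)) + o)**2 = ((((19 - 10) - 2) - 4/8) + 21)**2 = (((9 - 2) - 4/8) + 21)**2 = ((7 - 1*1/2) + 21)**2 = ((7 - 1/2) + 21)**2 = (13/2 + 21)**2 = (55/2)**2 = 3025/4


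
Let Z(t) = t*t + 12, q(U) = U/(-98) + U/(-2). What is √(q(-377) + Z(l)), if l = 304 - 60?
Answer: 3*√325253/7 ≈ 244.42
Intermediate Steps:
l = 244
q(U) = -25*U/49 (q(U) = U*(-1/98) + U*(-½) = -U/98 - U/2 = -25*U/49)
Z(t) = 12 + t² (Z(t) = t² + 12 = 12 + t²)
√(q(-377) + Z(l)) = √(-25/49*(-377) + (12 + 244²)) = √(9425/49 + (12 + 59536)) = √(9425/49 + 59548) = √(2927277/49) = 3*√325253/7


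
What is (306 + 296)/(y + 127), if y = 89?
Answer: 301/108 ≈ 2.7870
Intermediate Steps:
(306 + 296)/(y + 127) = (306 + 296)/(89 + 127) = 602/216 = 602*(1/216) = 301/108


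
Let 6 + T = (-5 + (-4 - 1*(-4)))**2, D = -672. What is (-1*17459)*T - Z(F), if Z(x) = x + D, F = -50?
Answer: -330999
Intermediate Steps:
T = 19 (T = -6 + (-5 + (-4 - 1*(-4)))**2 = -6 + (-5 + (-4 + 4))**2 = -6 + (-5 + 0)**2 = -6 + (-5)**2 = -6 + 25 = 19)
Z(x) = -672 + x (Z(x) = x - 672 = -672 + x)
(-1*17459)*T - Z(F) = -1*17459*19 - (-672 - 50) = -17459*19 - 1*(-722) = -331721 + 722 = -330999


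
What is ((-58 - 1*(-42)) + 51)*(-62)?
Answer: -2170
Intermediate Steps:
((-58 - 1*(-42)) + 51)*(-62) = ((-58 + 42) + 51)*(-62) = (-16 + 51)*(-62) = 35*(-62) = -2170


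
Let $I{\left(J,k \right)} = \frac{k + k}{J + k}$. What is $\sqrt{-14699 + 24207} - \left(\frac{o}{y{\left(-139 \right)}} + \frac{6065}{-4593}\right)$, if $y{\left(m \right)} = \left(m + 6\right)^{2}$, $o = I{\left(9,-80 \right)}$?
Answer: $\frac{7616413855}{5768435967} + 2 \sqrt{2377} \approx 98.829$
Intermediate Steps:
$I{\left(J,k \right)} = \frac{2 k}{J + k}$
$o = \frac{160}{71}$ ($o = 2 \left(-80\right) \frac{1}{9 - 80} = 2 \left(-80\right) \frac{1}{-71} = 2 \left(-80\right) \left(- \frac{1}{71}\right) = \frac{160}{71} \approx 2.2535$)
$y{\left(m \right)} = \left(6 + m\right)^{2}$
$\sqrt{-14699 + 24207} - \left(\frac{o}{y{\left(-139 \right)}} + \frac{6065}{-4593}\right) = \sqrt{-14699 + 24207} - \left(\frac{160}{71 \left(6 - 139\right)^{2}} + \frac{6065}{-4593}\right) = \sqrt{9508} - \left(\frac{160}{71 \left(-133\right)^{2}} + 6065 \left(- \frac{1}{4593}\right)\right) = 2 \sqrt{2377} - \left(\frac{160}{71 \cdot 17689} - \frac{6065}{4593}\right) = 2 \sqrt{2377} - \left(\frac{160}{71} \cdot \frac{1}{17689} - \frac{6065}{4593}\right) = 2 \sqrt{2377} - \left(\frac{160}{1255919} - \frac{6065}{4593}\right) = 2 \sqrt{2377} - - \frac{7616413855}{5768435967} = 2 \sqrt{2377} + \frac{7616413855}{5768435967} = \frac{7616413855}{5768435967} + 2 \sqrt{2377}$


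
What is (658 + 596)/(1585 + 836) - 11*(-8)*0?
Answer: 418/807 ≈ 0.51797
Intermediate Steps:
(658 + 596)/(1585 + 836) - 11*(-8)*0 = 1254/2421 + 88*0 = 1254*(1/2421) + 0 = 418/807 + 0 = 418/807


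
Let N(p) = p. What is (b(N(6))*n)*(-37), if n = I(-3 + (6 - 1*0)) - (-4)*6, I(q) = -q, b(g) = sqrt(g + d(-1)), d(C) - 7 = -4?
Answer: -2331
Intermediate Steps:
d(C) = 3 (d(C) = 7 - 4 = 3)
b(g) = sqrt(3 + g) (b(g) = sqrt(g + 3) = sqrt(3 + g))
n = 21 (n = -(-3 + (6 - 1*0)) - (-4)*6 = -(-3 + (6 + 0)) - 1*(-24) = -(-3 + 6) + 24 = -1*3 + 24 = -3 + 24 = 21)
(b(N(6))*n)*(-37) = (sqrt(3 + 6)*21)*(-37) = (sqrt(9)*21)*(-37) = (3*21)*(-37) = 63*(-37) = -2331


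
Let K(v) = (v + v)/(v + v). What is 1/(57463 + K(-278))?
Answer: 1/57464 ≈ 1.7402e-5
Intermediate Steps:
K(v) = 1 (K(v) = (2*v)/((2*v)) = (2*v)*(1/(2*v)) = 1)
1/(57463 + K(-278)) = 1/(57463 + 1) = 1/57464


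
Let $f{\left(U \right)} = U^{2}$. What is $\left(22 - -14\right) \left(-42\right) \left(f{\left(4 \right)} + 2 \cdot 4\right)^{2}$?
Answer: $-870912$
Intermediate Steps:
$\left(22 - -14\right) \left(-42\right) \left(f{\left(4 \right)} + 2 \cdot 4\right)^{2} = \left(22 - -14\right) \left(-42\right) \left(4^{2} + 2 \cdot 4\right)^{2} = \left(22 + 14\right) \left(-42\right) \left(16 + 8\right)^{2} = 36 \left(-42\right) 24^{2} = \left(-1512\right) 576 = -870912$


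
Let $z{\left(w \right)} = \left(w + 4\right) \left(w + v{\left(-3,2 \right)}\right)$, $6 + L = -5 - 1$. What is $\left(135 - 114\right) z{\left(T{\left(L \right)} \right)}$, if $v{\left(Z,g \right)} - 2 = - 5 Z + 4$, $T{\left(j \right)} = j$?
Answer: $-1512$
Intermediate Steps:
$L = -12$ ($L = -6 - 6 = -12$)
$v{\left(Z,g \right)} = 6 - 5 Z$ ($v{\left(Z,g \right)} = 2 - \left(-4 + 5 Z\right) = 6 - 5 Z$)
$z{\left(w \right)} = \left(4 + w\right) \left(21 + w\right)$ ($z{\left(w \right)} = \left(w + 4\right) \left(w + \left(6 - -15\right)\right) = \left(4 + w\right) \left(w + \left(6 + 15\right)\right) = \left(4 + w\right) \left(w + 21\right) = \left(4 + w\right) \left(21 + w\right)$)
$\left(135 - 114\right) z{\left(T{\left(L \right)} \right)} = \left(135 - 114\right) \left(84 + \left(-12\right)^{2} + 25 \left(-12\right)\right) = 21 \left(84 + 144 - 300\right) = 21 \left(-72\right) = -1512$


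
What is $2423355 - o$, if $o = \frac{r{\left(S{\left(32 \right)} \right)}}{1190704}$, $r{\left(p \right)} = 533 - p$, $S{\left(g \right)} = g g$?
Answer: $\frac{2885498492411}{1190704} \approx 2.4234 \cdot 10^{6}$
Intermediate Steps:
$S{\left(g \right)} = g^{2}$
$o = - \frac{491}{1190704}$ ($o = \frac{533 - 32^{2}}{1190704} = \left(533 - 1024\right) \frac{1}{1190704} = \left(-491\right) \frac{1}{1190704} = - \frac{491}{1190704} \approx -0.00041236$)
$2423355 - o = 2423355 - - \frac{491}{1190704} = 2423355 + \frac{491}{1190704} = \frac{2885498492411}{1190704}$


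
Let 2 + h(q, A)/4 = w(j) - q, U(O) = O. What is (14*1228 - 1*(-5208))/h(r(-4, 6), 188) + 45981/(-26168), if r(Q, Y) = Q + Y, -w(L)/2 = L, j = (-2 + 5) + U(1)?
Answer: -36773143/78504 ≈ -468.42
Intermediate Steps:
j = 4 (j = (-2 + 5) + 1 = 3 + 1 = 4)
w(L) = -2*L
h(q, A) = -40 - 4*q (h(q, A) = -8 + 4*(-2*4 - q) = -8 + 4*(-8 - q) = -8 + (-32 - 4*q) = -40 - 4*q)
(14*1228 - 1*(-5208))/h(r(-4, 6), 188) + 45981/(-26168) = (14*1228 - 1*(-5208))/(-40 - 4*(-4 + 6)) + 45981/(-26168) = (17192 + 5208)/(-40 - 4*2) + 45981*(-1/26168) = 22400/(-40 - 8) - 45981/26168 = 22400/(-48) - 45981/26168 = 22400*(-1/48) - 45981/26168 = -1400/3 - 45981/26168 = -36773143/78504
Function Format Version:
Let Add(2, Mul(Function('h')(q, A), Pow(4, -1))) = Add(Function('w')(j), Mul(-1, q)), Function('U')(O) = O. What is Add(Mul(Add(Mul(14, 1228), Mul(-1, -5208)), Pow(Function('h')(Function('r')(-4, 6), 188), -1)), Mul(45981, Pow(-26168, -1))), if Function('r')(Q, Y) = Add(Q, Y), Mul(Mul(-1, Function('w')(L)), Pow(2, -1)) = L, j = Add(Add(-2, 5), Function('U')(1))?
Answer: Rational(-36773143, 78504) ≈ -468.42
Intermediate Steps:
j = 4 (j = Add(Add(-2, 5), 1) = Add(3, 1) = 4)
Function('w')(L) = Mul(-2, L)
Function('h')(q, A) = Add(-40, Mul(-4, q)) (Function('h')(q, A) = Add(-8, Mul(4, Add(Mul(-2, 4), Mul(-1, q)))) = Add(-8, Mul(4, Add(-8, Mul(-1, q)))) = Add(-8, Add(-32, Mul(-4, q))) = Add(-40, Mul(-4, q)))
Add(Mul(Add(Mul(14, 1228), Mul(-1, -5208)), Pow(Function('h')(Function('r')(-4, 6), 188), -1)), Mul(45981, Pow(-26168, -1))) = Add(Mul(Add(Mul(14, 1228), Mul(-1, -5208)), Pow(Add(-40, Mul(-4, Add(-4, 6))), -1)), Mul(45981, Pow(-26168, -1))) = Add(Mul(Add(17192, 5208), Pow(Add(-40, Mul(-4, 2)), -1)), Mul(45981, Rational(-1, 26168))) = Add(Mul(22400, Pow(Add(-40, -8), -1)), Rational(-45981, 26168)) = Add(Mul(22400, Pow(-48, -1)), Rational(-45981, 26168)) = Add(Mul(22400, Rational(-1, 48)), Rational(-45981, 26168)) = Add(Rational(-1400, 3), Rational(-45981, 26168)) = Rational(-36773143, 78504)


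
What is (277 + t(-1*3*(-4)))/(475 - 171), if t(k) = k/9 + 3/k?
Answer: 3343/3648 ≈ 0.91639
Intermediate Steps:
t(k) = 3/k + k/9 (t(k) = k*(1/9) + 3/k = k/9 + 3/k = 3/k + k/9)
(277 + t(-1*3*(-4)))/(475 - 171) = (277 + (3/((-1*3*(-4))) + (-1*3*(-4))/9))/(475 - 171) = (277 + (3/((-3*(-4))) + (-3*(-4))/9))/304 = (277 + (3/12 + (1/9)*12))*(1/304) = (277 + (3*(1/12) + 4/3))*(1/304) = (277 + (1/4 + 4/3))*(1/304) = (277 + 19/12)*(1/304) = (3343/12)*(1/304) = 3343/3648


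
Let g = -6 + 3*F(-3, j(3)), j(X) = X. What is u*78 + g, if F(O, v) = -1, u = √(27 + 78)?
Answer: -9 + 78*√105 ≈ 790.26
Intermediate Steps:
u = √105 ≈ 10.247
g = -9 (g = -6 + 3*(-1) = -6 - 3 = -9)
u*78 + g = √105*78 - 9 = 78*√105 - 9 = -9 + 78*√105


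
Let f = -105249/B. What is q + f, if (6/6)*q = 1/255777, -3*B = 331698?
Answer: 26920384039/28280239782 ≈ 0.95191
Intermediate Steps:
B = -110566 (B = -⅓*331698 = -110566)
f = 105249/110566 (f = -105249/(-110566) = -105249*(-1/110566) = 105249/110566 ≈ 0.95191)
q = 1/255777 ≈ 3.9097e-6
q + f = 1/255777 + 105249/110566 = 26920384039/28280239782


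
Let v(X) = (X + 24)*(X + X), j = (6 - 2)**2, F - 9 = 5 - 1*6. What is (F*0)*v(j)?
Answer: 0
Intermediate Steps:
F = 8 (F = 9 + (5 - 1*6) = 9 + (5 - 6) = 9 - 1 = 8)
j = 16 (j = 4**2 = 16)
v(X) = 2*X*(24 + X) (v(X) = (24 + X)*(2*X) = 2*X*(24 + X))
(F*0)*v(j) = (8*0)*(2*16*(24 + 16)) = 0*(2*16*40) = 0*1280 = 0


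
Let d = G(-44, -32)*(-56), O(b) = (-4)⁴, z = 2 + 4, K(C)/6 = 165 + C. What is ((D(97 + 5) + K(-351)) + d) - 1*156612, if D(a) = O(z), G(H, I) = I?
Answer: -155680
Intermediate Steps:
K(C) = 990 + 6*C (K(C) = 6*(165 + C) = 990 + 6*C)
z = 6
O(b) = 256
d = 1792 (d = -32*(-56) = 1792)
D(a) = 256
((D(97 + 5) + K(-351)) + d) - 1*156612 = ((256 + (990 + 6*(-351))) + 1792) - 1*156612 = ((256 + (990 - 2106)) + 1792) - 156612 = ((256 - 1116) + 1792) - 156612 = (-860 + 1792) - 156612 = 932 - 156612 = -155680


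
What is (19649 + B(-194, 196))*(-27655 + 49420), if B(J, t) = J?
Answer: 423438075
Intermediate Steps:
(19649 + B(-194, 196))*(-27655 + 49420) = (19649 - 194)*(-27655 + 49420) = 19455*21765 = 423438075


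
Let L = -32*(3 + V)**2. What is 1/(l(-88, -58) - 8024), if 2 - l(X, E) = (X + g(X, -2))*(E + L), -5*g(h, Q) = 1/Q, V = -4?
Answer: -1/15933 ≈ -6.2763e-5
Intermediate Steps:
g(h, Q) = -1/(5*Q)
L = -32 (L = -32*(3 - 4)**2 = -32*(-1)**2 = -32*1 = -32)
l(X, E) = 2 - (-32 + E)*(1/10 + X) (l(X, E) = 2 - (X - 1/5/(-2))*(E - 32) = 2 - (X - 1/5*(-1/2))*(-32 + E) = 2 - (X + 1/10)*(-32 + E) = 2 - (1/10 + X)*(-32 + E) = 2 - (-32 + E)*(1/10 + X))
1/(l(-88, -58) - 8024) = 1/((26/5 + 32*(-88) - 1/10*(-58) - 1*(-58)*(-88)) - 8024) = 1/((26/5 - 2816 + 29/5 - 5104) - 8024) = 1/(-7909 - 8024) = 1/(-15933) = -1/15933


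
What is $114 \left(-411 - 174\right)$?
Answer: $-66690$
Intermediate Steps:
$114 \left(-411 - 174\right) = 114 \left(-585\right) = -66690$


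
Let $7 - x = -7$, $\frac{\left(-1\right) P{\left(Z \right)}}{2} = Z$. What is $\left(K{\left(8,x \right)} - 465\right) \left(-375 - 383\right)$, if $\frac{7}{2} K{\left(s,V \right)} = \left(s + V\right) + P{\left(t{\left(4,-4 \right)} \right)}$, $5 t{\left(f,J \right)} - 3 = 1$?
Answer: $\frac{12181818}{35} \approx 3.4805 \cdot 10^{5}$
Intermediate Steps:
$t{\left(f,J \right)} = \frac{4}{5}$ ($t{\left(f,J \right)} = \frac{3}{5} + \frac{1}{5} \cdot 1 = \frac{3}{5} + \frac{1}{5} = \frac{4}{5}$)
$P{\left(Z \right)} = - 2 Z$
$x = 14$ ($x = 7 - -7 = 7 + 7 = 14$)
$K{\left(s,V \right)} = - \frac{16}{35} + \frac{2 V}{7} + \frac{2 s}{7}$ ($K{\left(s,V \right)} = \frac{2 \left(\left(s + V\right) - \frac{8}{5}\right)}{7} = \frac{2 \left(\left(V + s\right) - \frac{8}{5}\right)}{7} = \frac{2 \left(- \frac{8}{5} + V + s\right)}{7} = - \frac{16}{35} + \frac{2 V}{7} + \frac{2 s}{7}$)
$\left(K{\left(8,x \right)} - 465\right) \left(-375 - 383\right) = \left(\left(- \frac{16}{35} + \frac{2}{7} \cdot 14 + \frac{2}{7} \cdot 8\right) - 465\right) \left(-375 - 383\right) = \left(\left(- \frac{16}{35} + 4 + \frac{16}{7}\right) - 465\right) \left(-758\right) = \left(\frac{204}{35} - 465\right) \left(-758\right) = \left(- \frac{16071}{35}\right) \left(-758\right) = \frac{12181818}{35}$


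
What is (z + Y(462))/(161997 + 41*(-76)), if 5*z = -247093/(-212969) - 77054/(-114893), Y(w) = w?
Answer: 11313474934329/3887603154372277 ≈ 0.0029101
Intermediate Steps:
z = 8959873875/24468647317 (z = (-247093/(-212969) - 77054/(-114893))/5 = (-247093*(-1/212969) - 77054*(-1/114893))/5 = (247093/212969 + 77054/114893)/5 = (⅕)*(44799369375/24468647317) = 8959873875/24468647317 ≈ 0.36618)
(z + Y(462))/(161997 + 41*(-76)) = (8959873875/24468647317 + 462)/(161997 + 41*(-76)) = 11313474934329/(24468647317*(161997 - 3116)) = (11313474934329/24468647317)/158881 = (11313474934329/24468647317)*(1/158881) = 11313474934329/3887603154372277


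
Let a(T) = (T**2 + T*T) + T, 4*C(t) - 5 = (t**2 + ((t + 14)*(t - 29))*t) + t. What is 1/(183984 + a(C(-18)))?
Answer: 8/10909055 ≈ 7.3334e-7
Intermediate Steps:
C(t) = 5/4 + t/4 + t**2/4 + t*(-29 + t)*(14 + t)/4 (C(t) = 5/4 + ((t**2 + ((t + 14)*(t - 29))*t) + t)/4 = 5/4 + ((t**2 + ((14 + t)*(-29 + t))*t) + t)/4 = 5/4 + ((t**2 + ((-29 + t)*(14 + t))*t) + t)/4 = 5/4 + ((t**2 + t*(-29 + t)*(14 + t)) + t)/4 = 5/4 + (t + t**2 + t*(-29 + t)*(14 + t))/4 = 5/4 + (t/4 + t**2/4 + t*(-29 + t)*(14 + t)/4) = 5/4 + t/4 + t**2/4 + t*(-29 + t)*(14 + t)/4)
a(T) = T + 2*T**2 (a(T) = (T**2 + T**2) + T = 2*T**2 + T = T + 2*T**2)
1/(183984 + a(C(-18))) = 1/(183984 + (5/4 - 405/4*(-18) - 7/2*(-18)**2 + (1/4)*(-18)**3)*(1 + 2*(5/4 - 405/4*(-18) - 7/2*(-18)**2 + (1/4)*(-18)**3))) = 1/(183984 + (5/4 + 3645/2 - 7/2*324 + (1/4)*(-5832))*(1 + 2*(5/4 + 3645/2 - 7/2*324 + (1/4)*(-5832)))) = 1/(183984 + (5/4 + 3645/2 - 1134 - 1458)*(1 + 2*(5/4 + 3645/2 - 1134 - 1458))) = 1/(183984 - 3073*(1 + 2*(-3073/4))/4) = 1/(183984 - 3073*(1 - 3073/2)/4) = 1/(183984 - 3073/4*(-3071/2)) = 1/(183984 + 9437183/8) = 1/(10909055/8) = 8/10909055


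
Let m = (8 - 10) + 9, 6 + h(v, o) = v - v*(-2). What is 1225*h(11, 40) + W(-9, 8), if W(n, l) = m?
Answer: 33082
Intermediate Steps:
h(v, o) = -6 + 3*v (h(v, o) = -6 + (v - v*(-2)) = -6 + (v - (-2)*v) = -6 + (v + 2*v) = -6 + 3*v)
m = 7 (m = -2 + 9 = 7)
W(n, l) = 7
1225*h(11, 40) + W(-9, 8) = 1225*(-6 + 3*11) + 7 = 1225*(-6 + 33) + 7 = 1225*27 + 7 = 33075 + 7 = 33082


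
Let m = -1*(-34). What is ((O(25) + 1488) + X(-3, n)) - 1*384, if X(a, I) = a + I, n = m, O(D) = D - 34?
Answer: 1126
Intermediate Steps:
O(D) = -34 + D
m = 34
n = 34
X(a, I) = I + a
((O(25) + 1488) + X(-3, n)) - 1*384 = (((-34 + 25) + 1488) + (34 - 3)) - 1*384 = ((-9 + 1488) + 31) - 384 = (1479 + 31) - 384 = 1510 - 384 = 1126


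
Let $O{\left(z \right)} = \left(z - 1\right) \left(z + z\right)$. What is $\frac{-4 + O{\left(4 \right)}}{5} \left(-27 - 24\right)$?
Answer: $-204$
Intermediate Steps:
$O{\left(z \right)} = 2 z \left(-1 + z\right)$ ($O{\left(z \right)} = \left(-1 + z\right) 2 z = 2 z \left(-1 + z\right)$)
$\frac{-4 + O{\left(4 \right)}}{5} \left(-27 - 24\right) = \frac{-4 + 2 \cdot 4 \left(-1 + 4\right)}{5} \left(-27 - 24\right) = \left(-4 + 2 \cdot 4 \cdot 3\right) \frac{1}{5} \left(-51\right) = \left(-4 + 24\right) \frac{1}{5} \left(-51\right) = 20 \cdot \frac{1}{5} \left(-51\right) = 4 \left(-51\right) = -204$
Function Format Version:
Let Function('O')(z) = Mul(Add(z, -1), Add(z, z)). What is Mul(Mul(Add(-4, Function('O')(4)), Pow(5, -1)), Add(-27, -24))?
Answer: -204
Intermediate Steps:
Function('O')(z) = Mul(2, z, Add(-1, z)) (Function('O')(z) = Mul(Add(-1, z), Mul(2, z)) = Mul(2, z, Add(-1, z)))
Mul(Mul(Add(-4, Function('O')(4)), Pow(5, -1)), Add(-27, -24)) = Mul(Mul(Add(-4, Mul(2, 4, Add(-1, 4))), Pow(5, -1)), Add(-27, -24)) = Mul(Mul(Add(-4, Mul(2, 4, 3)), Rational(1, 5)), -51) = Mul(Mul(Add(-4, 24), Rational(1, 5)), -51) = Mul(Mul(20, Rational(1, 5)), -51) = Mul(4, -51) = -204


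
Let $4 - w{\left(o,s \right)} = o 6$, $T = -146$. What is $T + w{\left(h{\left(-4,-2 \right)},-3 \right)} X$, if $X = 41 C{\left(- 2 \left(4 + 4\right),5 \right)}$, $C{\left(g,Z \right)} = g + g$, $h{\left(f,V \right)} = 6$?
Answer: $41838$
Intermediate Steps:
$w{\left(o,s \right)} = 4 - 6 o$ ($w{\left(o,s \right)} = 4 - o 6 = 4 - 6 o$)
$C{\left(g,Z \right)} = 2 g$
$X = -1312$ ($X = 41 \cdot 2 \left(- 2 \left(4 + 4\right)\right) = 41 \cdot 2 \left(\left(-2\right) 8\right) = 41 \cdot 2 \left(-16\right) = 41 \left(-32\right) = -1312$)
$T + w{\left(h{\left(-4,-2 \right)},-3 \right)} X = -146 + \left(4 - 36\right) \left(-1312\right) = -146 - -41984 = -146 + 41984 = 41838$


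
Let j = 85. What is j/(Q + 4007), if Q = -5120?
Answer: -85/1113 ≈ -0.076370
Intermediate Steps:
j/(Q + 4007) = 85/(-5120 + 4007) = 85/(-1113) = -1/1113*85 = -85/1113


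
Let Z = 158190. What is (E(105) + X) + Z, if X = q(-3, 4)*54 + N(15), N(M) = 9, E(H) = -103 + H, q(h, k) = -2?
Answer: 158093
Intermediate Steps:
X = -99 (X = -2*54 + 9 = -108 + 9 = -99)
(E(105) + X) + Z = ((-103 + 105) - 99) + 158190 = (2 - 99) + 158190 = -97 + 158190 = 158093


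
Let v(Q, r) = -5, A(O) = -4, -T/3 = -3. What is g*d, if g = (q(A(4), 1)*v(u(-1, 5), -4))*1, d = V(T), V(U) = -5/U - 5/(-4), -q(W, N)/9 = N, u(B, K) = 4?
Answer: 125/4 ≈ 31.250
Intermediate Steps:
T = 9 (T = -3*(-3) = 9)
q(W, N) = -9*N
V(U) = 5/4 - 5/U (V(U) = -5/U - 5*(-¼) = -5/U + 5/4 = 5/4 - 5/U)
d = 25/36 (d = 5/4 - 5/9 = 25/36 ≈ 0.69444)
g = 45 (g = (-9*1*(-5))*1 = -9*(-5)*1 = 45*1 = 45)
g*d = 45*(25/36) = 125/4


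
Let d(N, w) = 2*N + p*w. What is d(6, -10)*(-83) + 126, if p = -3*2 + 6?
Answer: -870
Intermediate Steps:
p = 0 (p = -6 + 6 = 0)
d(N, w) = 2*N (d(N, w) = 2*N + 0*w = 2*N + 0 = 2*N)
d(6, -10)*(-83) + 126 = (2*6)*(-83) + 126 = 12*(-83) + 126 = -996 + 126 = -870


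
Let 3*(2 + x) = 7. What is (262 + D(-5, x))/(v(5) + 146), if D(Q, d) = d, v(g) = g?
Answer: 787/453 ≈ 1.7373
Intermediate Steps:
x = ⅓ (x = -2 + (⅓)*7 = -2 + 7/3 = ⅓ ≈ 0.33333)
(262 + D(-5, x))/(v(5) + 146) = (262 + ⅓)/(5 + 146) = (787/3)/151 = (787/3)*(1/151) = 787/453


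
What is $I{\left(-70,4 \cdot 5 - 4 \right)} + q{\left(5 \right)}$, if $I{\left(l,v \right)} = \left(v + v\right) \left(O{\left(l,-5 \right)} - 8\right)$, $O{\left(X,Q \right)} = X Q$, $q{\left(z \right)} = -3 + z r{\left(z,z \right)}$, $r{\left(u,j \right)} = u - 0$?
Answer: $10966$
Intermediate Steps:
$r{\left(u,j \right)} = u$ ($r{\left(u,j \right)} = u + 0 = u$)
$q{\left(z \right)} = -3 + z^{2}$ ($q{\left(z \right)} = -3 + z z = -3 + z^{2}$)
$O{\left(X,Q \right)} = Q X$
$I{\left(l,v \right)} = 2 v \left(-8 - 5 l\right)$ ($I{\left(l,v \right)} = \left(v + v\right) \left(- 5 l - 8\right) = 2 v \left(-8 - 5 l\right)$)
$I{\left(-70,4 \cdot 5 - 4 \right)} + q{\left(5 \right)} = - 2 \left(4 \cdot 5 - 4\right) \left(8 + 5 \left(-70\right)\right) - \left(3 - 5^{2}\right) = - 2 \left(20 - 4\right) \left(8 - 350\right) + \left(-3 + 25\right) = \left(-2\right) 16 \left(-342\right) + 22 = 10944 + 22 = 10966$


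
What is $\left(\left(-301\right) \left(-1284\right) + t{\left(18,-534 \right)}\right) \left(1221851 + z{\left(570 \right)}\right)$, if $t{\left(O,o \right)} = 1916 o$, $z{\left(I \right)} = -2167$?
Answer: $-776524015440$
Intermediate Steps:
$\left(\left(-301\right) \left(-1284\right) + t{\left(18,-534 \right)}\right) \left(1221851 + z{\left(570 \right)}\right) = \left(\left(-301\right) \left(-1284\right) + 1916 \left(-534\right)\right) \left(1221851 - 2167\right) = \left(386484 - 1023144\right) 1219684 = \left(-636660\right) 1219684 = -776524015440$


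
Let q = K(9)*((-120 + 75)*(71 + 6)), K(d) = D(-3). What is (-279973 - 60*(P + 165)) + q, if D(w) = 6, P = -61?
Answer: -307003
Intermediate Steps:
K(d) = 6
q = -20790 (q = 6*((-120 + 75)*(71 + 6)) = 6*(-45*77) = 6*(-3465) = -20790)
(-279973 - 60*(P + 165)) + q = (-279973 - 60*(-61 + 165)) - 20790 = (-279973 - 60*104) - 20790 = (-279973 - 6240) - 20790 = -286213 - 20790 = -307003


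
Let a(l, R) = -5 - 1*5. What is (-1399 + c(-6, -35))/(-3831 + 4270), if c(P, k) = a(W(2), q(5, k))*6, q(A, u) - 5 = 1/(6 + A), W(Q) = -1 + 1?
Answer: -1459/439 ≈ -3.3235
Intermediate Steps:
W(Q) = 0
q(A, u) = 5 + 1/(6 + A)
a(l, R) = -10 (a(l, R) = -5 - 5 = -10)
c(P, k) = -60 (c(P, k) = -10*6 = -60)
(-1399 + c(-6, -35))/(-3831 + 4270) = (-1399 - 60)/(-3831 + 4270) = -1459/439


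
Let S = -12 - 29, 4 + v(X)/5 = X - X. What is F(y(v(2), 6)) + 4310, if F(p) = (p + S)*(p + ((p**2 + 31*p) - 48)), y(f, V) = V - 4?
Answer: 3530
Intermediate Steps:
v(X) = -20 (v(X) = -20 + 5*(X - X) = -20 + 5*0 = -20 + 0 = -20)
y(f, V) = -4 + V
S = -41
F(p) = (-41 + p)*(-48 + p**2 + 32*p) (F(p) = (p - 41)*(p + ((p**2 + 31*p) - 48)) = (-41 + p)*(p + (-48 + p**2 + 31*p)) = (-41 + p)*(-48 + p**2 + 32*p))
F(y(v(2), 6)) + 4310 = (1968 + (-4 + 6)**3 - 1360*(-4 + 6) - 9*(-4 + 6)**2) + 4310 = (1968 + 2**3 - 1360*2 - 9*2**2) + 4310 = (1968 + 8 - 2720 - 9*4) + 4310 = (1968 + 8 - 2720 - 36) + 4310 = -780 + 4310 = 3530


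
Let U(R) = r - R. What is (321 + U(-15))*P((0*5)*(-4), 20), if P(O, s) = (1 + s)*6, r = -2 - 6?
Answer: 41328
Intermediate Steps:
r = -8
U(R) = -8 - R
P(O, s) = 6 + 6*s
(321 + U(-15))*P((0*5)*(-4), 20) = (321 + (-8 - 1*(-15)))*(6 + 6*20) = (321 + (-8 + 15))*(6 + 120) = (321 + 7)*126 = 328*126 = 41328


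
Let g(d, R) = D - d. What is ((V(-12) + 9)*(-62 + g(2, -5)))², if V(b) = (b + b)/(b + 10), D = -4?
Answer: 2039184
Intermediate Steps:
g(d, R) = -4 - d
V(b) = 2*b/(10 + b) (V(b) = (2*b)/(10 + b) = 2*b/(10 + b))
((V(-12) + 9)*(-62 + g(2, -5)))² = ((2*(-12)/(10 - 12) + 9)*(-62 + (-4 - 1*2)))² = ((2*(-12)/(-2) + 9)*(-62 + (-4 - 2)))² = ((2*(-12)*(-½) + 9)*(-62 - 6))² = ((12 + 9)*(-68))² = (21*(-68))² = (-1428)² = 2039184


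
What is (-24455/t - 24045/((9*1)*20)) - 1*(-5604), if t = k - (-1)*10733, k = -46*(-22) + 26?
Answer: 772413835/141252 ≈ 5468.3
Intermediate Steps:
k = 1038 (k = 1012 + 26 = 1038)
t = 11771 (t = 1038 - (-1)*10733 = 1038 - 1*(-10733) = 1038 + 10733 = 11771)
(-24455/t - 24045/((9*1)*20)) - 1*(-5604) = (-24455/11771 - 24045/((9*1)*20)) - 1*(-5604) = (-24455*1/11771 - 24045/(9*20)) + 5604 = (-24455/11771 - 24045/180) + 5604 = (-24455/11771 - 24045*1/180) + 5604 = (-24455/11771 - 1603/12) + 5604 = -19162373/141252 + 5604 = 772413835/141252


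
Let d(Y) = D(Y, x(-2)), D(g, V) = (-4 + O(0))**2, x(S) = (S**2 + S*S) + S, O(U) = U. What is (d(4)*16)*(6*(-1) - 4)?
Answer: -2560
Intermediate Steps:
x(S) = S + 2*S**2 (x(S) = (S**2 + S**2) + S = 2*S**2 + S = S + 2*S**2)
D(g, V) = 16 (D(g, V) = (-4 + 0)**2 = (-4)**2 = 16)
d(Y) = 16
(d(4)*16)*(6*(-1) - 4) = (16*16)*(6*(-1) - 4) = 256*(-6 - 4) = 256*(-10) = -2560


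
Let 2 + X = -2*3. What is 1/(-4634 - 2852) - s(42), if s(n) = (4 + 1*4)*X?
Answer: 479103/7486 ≈ 64.000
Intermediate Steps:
X = -8 (X = -2 - 2*3 = -2 - 6 = -8)
s(n) = -64 (s(n) = (4 + 1*4)*(-8) = (4 + 4)*(-8) = 8*(-8) = -64)
1/(-4634 - 2852) - s(42) = 1/(-4634 - 2852) - 1*(-64) = 1/(-7486) + 64 = -1/7486 + 64 = 479103/7486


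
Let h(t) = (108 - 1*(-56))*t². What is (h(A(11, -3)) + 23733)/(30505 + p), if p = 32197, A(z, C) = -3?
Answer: 25209/62702 ≈ 0.40204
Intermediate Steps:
h(t) = 164*t² (h(t) = (108 + 56)*t² = 164*t²)
(h(A(11, -3)) + 23733)/(30505 + p) = (164*(-3)² + 23733)/(30505 + 32197) = (164*9 + 23733)/62702 = (1476 + 23733)*(1/62702) = 25209*(1/62702) = 25209/62702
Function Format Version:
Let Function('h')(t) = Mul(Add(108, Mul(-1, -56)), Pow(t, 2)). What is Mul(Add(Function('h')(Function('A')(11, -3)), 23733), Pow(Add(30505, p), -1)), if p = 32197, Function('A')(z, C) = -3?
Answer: Rational(25209, 62702) ≈ 0.40204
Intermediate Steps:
Function('h')(t) = Mul(164, Pow(t, 2)) (Function('h')(t) = Mul(Add(108, 56), Pow(t, 2)) = Mul(164, Pow(t, 2)))
Mul(Add(Function('h')(Function('A')(11, -3)), 23733), Pow(Add(30505, p), -1)) = Mul(Add(Mul(164, Pow(-3, 2)), 23733), Pow(Add(30505, 32197), -1)) = Mul(Add(Mul(164, 9), 23733), Pow(62702, -1)) = Mul(Add(1476, 23733), Rational(1, 62702)) = Mul(25209, Rational(1, 62702)) = Rational(25209, 62702)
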